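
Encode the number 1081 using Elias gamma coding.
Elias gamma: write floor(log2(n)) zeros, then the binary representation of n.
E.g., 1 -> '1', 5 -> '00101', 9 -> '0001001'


num_bits = floor(log2(1081)) + 1 = 11
leading_zeros = num_bits - 1 = 10
binary(1081) = 10000111001

Elias gamma(1081) = '0000000000' + '10000111001' = 000000000010000111001 (21 bits)


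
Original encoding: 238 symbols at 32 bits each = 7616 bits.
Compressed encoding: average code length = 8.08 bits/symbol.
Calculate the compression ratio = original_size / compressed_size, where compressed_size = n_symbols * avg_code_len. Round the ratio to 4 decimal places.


original_size = n_symbols * orig_bits = 238 * 32 = 7616 bits
compressed_size = n_symbols * avg_code_len = 238 * 8.08 = 1923.04 bits
ratio = original_size / compressed_size = 7616 / 1923.04 = 3.9604

Compression ratio = 3.9604


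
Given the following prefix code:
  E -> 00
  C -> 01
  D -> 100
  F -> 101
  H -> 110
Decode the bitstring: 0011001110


Decoding step by step:
Bits 00 -> E
Bits 110 -> H
Bits 01 -> C
Bits 110 -> H


Decoded message: EHCH


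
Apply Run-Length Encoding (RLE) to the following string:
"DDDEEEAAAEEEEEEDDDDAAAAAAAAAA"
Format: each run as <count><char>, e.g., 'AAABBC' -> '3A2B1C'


Scanning runs left to right:
  i=0: run of 'D' x 3 -> '3D'
  i=3: run of 'E' x 3 -> '3E'
  i=6: run of 'A' x 3 -> '3A'
  i=9: run of 'E' x 6 -> '6E'
  i=15: run of 'D' x 4 -> '4D'
  i=19: run of 'A' x 10 -> '10A'

RLE = 3D3E3A6E4D10A


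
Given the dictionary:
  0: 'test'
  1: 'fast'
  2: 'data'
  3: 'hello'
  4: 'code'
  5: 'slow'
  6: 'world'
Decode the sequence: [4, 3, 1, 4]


Look up each index in the dictionary:
  4 -> 'code'
  3 -> 'hello'
  1 -> 'fast'
  4 -> 'code'

Decoded: "code hello fast code"


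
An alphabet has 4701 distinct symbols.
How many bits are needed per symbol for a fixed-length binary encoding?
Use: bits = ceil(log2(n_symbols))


log2(4701) = 12.1988
Bracket: 2^12 = 4096 < 4701 <= 2^13 = 8192
So ceil(log2(4701)) = 13

bits = ceil(log2(4701)) = ceil(12.1988) = 13 bits


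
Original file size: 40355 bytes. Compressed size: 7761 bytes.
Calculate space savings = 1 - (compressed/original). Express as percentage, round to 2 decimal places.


ratio = compressed/original = 7761/40355 = 0.192318
savings = 1 - ratio = 1 - 0.192318 = 0.807682
as a percentage: 0.807682 * 100 = 80.77%

Space savings = 1 - 7761/40355 = 80.77%


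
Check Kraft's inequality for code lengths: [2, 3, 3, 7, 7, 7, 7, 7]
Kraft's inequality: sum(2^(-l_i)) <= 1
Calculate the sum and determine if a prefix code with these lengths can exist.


Sum = 2^(-2) + 2^(-3) + 2^(-3) + 2^(-7) + 2^(-7) + 2^(-7) + 2^(-7) + 2^(-7)
    = 0.25 + 0.125 + 0.125 + 0.0078125 + 0.0078125 + 0.0078125 + 0.0078125 + 0.0078125
    = 69/128 = 0.5390625
Since 0.5390625 <= 1, Kraft's inequality IS satisfied.
A prefix code with these lengths CAN exist.

Kraft sum = 0.5390625. Satisfied.


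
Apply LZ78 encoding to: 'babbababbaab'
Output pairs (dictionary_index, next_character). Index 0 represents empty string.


LZ78 encoding steps:
Dictionary: {0: ''}
Step 1: w='' (idx 0), next='b' -> output (0, 'b'), add 'b' as idx 1
Step 2: w='' (idx 0), next='a' -> output (0, 'a'), add 'a' as idx 2
Step 3: w='b' (idx 1), next='b' -> output (1, 'b'), add 'bb' as idx 3
Step 4: w='a' (idx 2), next='b' -> output (2, 'b'), add 'ab' as idx 4
Step 5: w='ab' (idx 4), next='b' -> output (4, 'b'), add 'abb' as idx 5
Step 6: w='a' (idx 2), next='a' -> output (2, 'a'), add 'aa' as idx 6
Step 7: w='b' (idx 1), end of input -> output (1, '')


Encoded: [(0, 'b'), (0, 'a'), (1, 'b'), (2, 'b'), (4, 'b'), (2, 'a'), (1, '')]


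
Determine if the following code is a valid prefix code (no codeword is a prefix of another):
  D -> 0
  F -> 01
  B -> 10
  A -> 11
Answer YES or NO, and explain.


Checking each pair (does one codeword prefix another?):
  D='0' vs F='01': prefix -- VIOLATION

NO -- this is NOT a valid prefix code. D (0) is a prefix of F (01).


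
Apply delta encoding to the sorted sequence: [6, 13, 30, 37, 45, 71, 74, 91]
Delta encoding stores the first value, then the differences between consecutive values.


First value: 6
Deltas:
  13 - 6 = 7
  30 - 13 = 17
  37 - 30 = 7
  45 - 37 = 8
  71 - 45 = 26
  74 - 71 = 3
  91 - 74 = 17


Delta encoded: [6, 7, 17, 7, 8, 26, 3, 17]


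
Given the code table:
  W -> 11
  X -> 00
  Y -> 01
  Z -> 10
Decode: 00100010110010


Decoding:
00 -> X
10 -> Z
00 -> X
10 -> Z
11 -> W
00 -> X
10 -> Z


Result: XZXZWXZ


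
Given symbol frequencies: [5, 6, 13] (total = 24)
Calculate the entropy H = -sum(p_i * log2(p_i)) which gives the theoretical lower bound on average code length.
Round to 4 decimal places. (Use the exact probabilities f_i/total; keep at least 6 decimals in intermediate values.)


Per-symbol terms -p_i * log2(p_i) with p_i = f_i/24:
  p = 5/24 = 0.208333: log2(p) = -2.263034, -p*log2(p) = 0.471466
  p = 6/24 = 0.250000: log2(p) = -2.000000, -p*log2(p) = 0.500000
  p = 13/24 = 0.541667: log2(p) = -0.884523, -p*log2(p) = 0.479117
H = 0.471466 + 0.500000 + 0.479117 = 1.450583

H = 1.4506 bits/symbol


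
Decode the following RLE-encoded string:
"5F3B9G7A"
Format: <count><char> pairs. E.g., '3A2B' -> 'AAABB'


Expanding each <count><char> pair:
  5F -> 'FFFFF'
  3B -> 'BBB'
  9G -> 'GGGGGGGGG'
  7A -> 'AAAAAAA'

Decoded = FFFFFBBBGGGGGGGGGAAAAAAA


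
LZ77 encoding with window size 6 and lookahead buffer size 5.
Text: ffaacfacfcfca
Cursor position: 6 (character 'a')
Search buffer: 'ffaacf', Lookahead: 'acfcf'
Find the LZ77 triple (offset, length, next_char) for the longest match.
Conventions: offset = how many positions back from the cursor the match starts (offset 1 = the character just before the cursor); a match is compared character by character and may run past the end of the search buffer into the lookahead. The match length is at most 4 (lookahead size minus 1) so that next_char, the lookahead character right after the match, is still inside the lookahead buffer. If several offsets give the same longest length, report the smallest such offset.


Try each offset into the search buffer:
  offset=1 (pos 5, char 'f'): match length 0
  offset=2 (pos 4, char 'c'): match length 0
  offset=3 (pos 3, char 'a'): match length 3
  offset=4 (pos 2, char 'a'): match length 1
  offset=5 (pos 1, char 'f'): match length 0
  offset=6 (pos 0, char 'f'): match length 0
Longest match has length 3 at offset 3.
next_char = character at position 6 + 3 = 9 -> 'c'

Best match: offset=3, length=3 (matching 'acf' starting at position 3)
LZ77 triple: (3, 3, 'c')


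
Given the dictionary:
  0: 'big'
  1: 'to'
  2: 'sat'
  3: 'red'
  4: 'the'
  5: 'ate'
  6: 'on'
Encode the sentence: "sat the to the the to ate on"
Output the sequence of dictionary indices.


Look up each word in the dictionary:
  'sat' -> 2
  'the' -> 4
  'to' -> 1
  'the' -> 4
  'the' -> 4
  'to' -> 1
  'ate' -> 5
  'on' -> 6

Encoded: [2, 4, 1, 4, 4, 1, 5, 6]


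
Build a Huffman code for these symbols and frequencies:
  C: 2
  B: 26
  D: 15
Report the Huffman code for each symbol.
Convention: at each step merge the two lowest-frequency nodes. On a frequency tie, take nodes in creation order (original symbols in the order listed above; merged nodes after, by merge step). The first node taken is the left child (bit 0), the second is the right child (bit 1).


Huffman tree construction:
Step 1: Merge C(2) + D(15) = 17
Step 2: Merge (C+D)(17) + B(26) = 43
Read each symbol's code off the tree from the root (left child = 0, right child = 1).

Codes:
  C: 00 (length 2)
  B: 1 (length 1)
  D: 01 (length 2)
Average code length: 60/43 = 1.3953 bits/symbol


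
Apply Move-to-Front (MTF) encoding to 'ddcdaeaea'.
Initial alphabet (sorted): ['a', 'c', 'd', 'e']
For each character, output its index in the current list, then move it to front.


MTF encoding:
'd': index 2 in ['a', 'c', 'd', 'e'] -> ['d', 'a', 'c', 'e']
'd': index 0 in ['d', 'a', 'c', 'e'] -> ['d', 'a', 'c', 'e']
'c': index 2 in ['d', 'a', 'c', 'e'] -> ['c', 'd', 'a', 'e']
'd': index 1 in ['c', 'd', 'a', 'e'] -> ['d', 'c', 'a', 'e']
'a': index 2 in ['d', 'c', 'a', 'e'] -> ['a', 'd', 'c', 'e']
'e': index 3 in ['a', 'd', 'c', 'e'] -> ['e', 'a', 'd', 'c']
'a': index 1 in ['e', 'a', 'd', 'c'] -> ['a', 'e', 'd', 'c']
'e': index 1 in ['a', 'e', 'd', 'c'] -> ['e', 'a', 'd', 'c']
'a': index 1 in ['e', 'a', 'd', 'c'] -> ['a', 'e', 'd', 'c']


Output: [2, 0, 2, 1, 2, 3, 1, 1, 1]


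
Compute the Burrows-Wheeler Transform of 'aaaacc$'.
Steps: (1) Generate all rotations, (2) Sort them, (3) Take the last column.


Rotations (sorted):
  0: $aaaacc -> last char: c
  1: aaaacc$ -> last char: $
  2: aaacc$a -> last char: a
  3: aacc$aa -> last char: a
  4: acc$aaa -> last char: a
  5: c$aaaac -> last char: c
  6: cc$aaaa -> last char: a


BWT = c$aaaca


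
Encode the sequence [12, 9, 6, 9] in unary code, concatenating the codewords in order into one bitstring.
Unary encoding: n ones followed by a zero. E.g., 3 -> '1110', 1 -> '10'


Encode each number as n ones followed by a terminating 0:
  12 -> 1111111111110 (13 bits)
  9 -> 1111111110 (10 bits)
  6 -> 1111110 (7 bits)
  9 -> 1111111110 (10 bits)
Total length = 13 + 10 + 7 + 10 = 40 bits.

Unary([12, 9, 6, 9]) = 1111111111110111111111011111101111111110 (40 bits)


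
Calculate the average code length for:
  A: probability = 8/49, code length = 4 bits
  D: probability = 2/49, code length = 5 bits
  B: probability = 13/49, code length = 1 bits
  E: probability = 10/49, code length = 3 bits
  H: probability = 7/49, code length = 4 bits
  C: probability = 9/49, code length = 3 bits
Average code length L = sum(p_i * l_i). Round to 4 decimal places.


Weighted contributions p_i * l_i:
  A: (8/49) * 4 = 32/49
  D: (2/49) * 5 = 10/49
  B: (13/49) * 1 = 13/49
  E: (10/49) * 3 = 30/49
  H: (7/49) * 4 = 28/49
  C: (9/49) * 3 = 27/49
Sum = (32 + 10 + 13 + 30 + 28 + 27)/49 = 140/49

L = 140/49 = 2.8571 bits/symbol


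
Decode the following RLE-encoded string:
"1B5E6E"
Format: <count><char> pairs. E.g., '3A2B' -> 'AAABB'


Expanding each <count><char> pair:
  1B -> 'B'
  5E -> 'EEEEE'
  6E -> 'EEEEEE'

Decoded = BEEEEEEEEEEE


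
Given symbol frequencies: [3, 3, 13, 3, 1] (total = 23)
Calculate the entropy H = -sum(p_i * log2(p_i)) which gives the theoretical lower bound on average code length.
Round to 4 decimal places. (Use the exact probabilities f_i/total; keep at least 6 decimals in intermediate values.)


Per-symbol terms -p_i * log2(p_i) with p_i = f_i/23:
  p = 3/23 = 0.130435: log2(p) = -2.938599, -p*log2(p) = 0.383296
  p = 3/23 = 0.130435: log2(p) = -2.938599, -p*log2(p) = 0.383296
  p = 13/23 = 0.565217: log2(p) = -0.823122, -p*log2(p) = 0.465243
  p = 3/23 = 0.130435: log2(p) = -2.938599, -p*log2(p) = 0.383296
  p = 1/23 = 0.043478: log2(p) = -4.523562, -p*log2(p) = 0.196677
H = 0.383296 + 0.383296 + 0.465243 + 0.383296 + 0.196677 = 1.811808

H = 1.8118 bits/symbol


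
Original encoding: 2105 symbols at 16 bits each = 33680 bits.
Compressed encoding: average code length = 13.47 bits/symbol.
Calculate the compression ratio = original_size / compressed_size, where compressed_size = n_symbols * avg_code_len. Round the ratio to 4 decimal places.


original_size = n_symbols * orig_bits = 2105 * 16 = 33680 bits
compressed_size = n_symbols * avg_code_len = 2105 * 13.47 = 28354.35 bits
ratio = original_size / compressed_size = 33680 / 28354.35 = 1.1878

Compression ratio = 1.1878


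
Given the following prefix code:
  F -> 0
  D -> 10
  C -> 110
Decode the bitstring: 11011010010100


Decoding step by step:
Bits 110 -> C
Bits 110 -> C
Bits 10 -> D
Bits 0 -> F
Bits 10 -> D
Bits 10 -> D
Bits 0 -> F


Decoded message: CCDFDDF


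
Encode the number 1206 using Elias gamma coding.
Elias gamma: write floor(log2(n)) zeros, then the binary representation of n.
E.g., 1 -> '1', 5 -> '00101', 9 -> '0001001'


num_bits = floor(log2(1206)) + 1 = 11
leading_zeros = num_bits - 1 = 10
binary(1206) = 10010110110

Elias gamma(1206) = '0000000000' + '10010110110' = 000000000010010110110 (21 bits)


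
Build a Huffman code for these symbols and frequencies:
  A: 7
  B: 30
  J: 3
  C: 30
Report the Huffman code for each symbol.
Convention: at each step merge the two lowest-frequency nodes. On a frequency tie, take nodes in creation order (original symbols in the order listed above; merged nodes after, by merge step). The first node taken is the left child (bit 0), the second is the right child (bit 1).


Huffman tree construction:
Step 1: Merge J(3) + A(7) = 10
Step 2: Merge (J+A)(10) + B(30) = 40
Step 3: Merge C(30) + ((J+A)+B)(40) = 70
Read each symbol's code off the tree from the root (left child = 0, right child = 1).

Codes:
  A: 101 (length 3)
  B: 11 (length 2)
  J: 100 (length 3)
  C: 0 (length 1)
Average code length: 120/70 = 1.7143 bits/symbol


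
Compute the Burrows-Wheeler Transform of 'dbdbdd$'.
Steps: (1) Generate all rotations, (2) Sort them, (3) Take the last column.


Rotations (sorted):
  0: $dbdbdd -> last char: d
  1: bdbdd$d -> last char: d
  2: bdd$dbd -> last char: d
  3: d$dbdbd -> last char: d
  4: dbdbdd$ -> last char: $
  5: dbdd$db -> last char: b
  6: dd$dbdb -> last char: b


BWT = dddd$bb


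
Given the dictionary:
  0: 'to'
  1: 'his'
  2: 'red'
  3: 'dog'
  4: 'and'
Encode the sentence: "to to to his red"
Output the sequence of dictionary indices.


Look up each word in the dictionary:
  'to' -> 0
  'to' -> 0
  'to' -> 0
  'his' -> 1
  'red' -> 2

Encoded: [0, 0, 0, 1, 2]


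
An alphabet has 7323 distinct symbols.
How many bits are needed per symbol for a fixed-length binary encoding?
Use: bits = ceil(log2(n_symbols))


log2(7323) = 12.8382
Bracket: 2^12 = 4096 < 7323 <= 2^13 = 8192
So ceil(log2(7323)) = 13

bits = ceil(log2(7323)) = ceil(12.8382) = 13 bits


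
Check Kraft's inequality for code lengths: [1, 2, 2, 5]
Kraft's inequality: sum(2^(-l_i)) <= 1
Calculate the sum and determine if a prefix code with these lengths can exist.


Sum = 2^(-1) + 2^(-2) + 2^(-2) + 2^(-5)
    = 0.5 + 0.25 + 0.25 + 0.03125
    = 33/32 = 1.03125
Since 1.03125 > 1, Kraft's inequality is NOT satisfied.
A prefix code with these lengths CANNOT exist.

Kraft sum = 1.03125. Not satisfied.


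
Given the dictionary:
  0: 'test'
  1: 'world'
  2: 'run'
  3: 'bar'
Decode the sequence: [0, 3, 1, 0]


Look up each index in the dictionary:
  0 -> 'test'
  3 -> 'bar'
  1 -> 'world'
  0 -> 'test'

Decoded: "test bar world test"


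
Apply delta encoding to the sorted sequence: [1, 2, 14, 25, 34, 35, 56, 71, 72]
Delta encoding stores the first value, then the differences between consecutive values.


First value: 1
Deltas:
  2 - 1 = 1
  14 - 2 = 12
  25 - 14 = 11
  34 - 25 = 9
  35 - 34 = 1
  56 - 35 = 21
  71 - 56 = 15
  72 - 71 = 1


Delta encoded: [1, 1, 12, 11, 9, 1, 21, 15, 1]


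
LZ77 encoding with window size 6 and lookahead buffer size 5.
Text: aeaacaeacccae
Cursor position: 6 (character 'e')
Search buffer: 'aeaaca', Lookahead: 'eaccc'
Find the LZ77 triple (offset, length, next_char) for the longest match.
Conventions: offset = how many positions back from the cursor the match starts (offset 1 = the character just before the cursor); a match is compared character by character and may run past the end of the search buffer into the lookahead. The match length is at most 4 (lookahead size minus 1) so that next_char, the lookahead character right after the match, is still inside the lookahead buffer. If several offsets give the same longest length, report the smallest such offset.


Try each offset into the search buffer:
  offset=1 (pos 5, char 'a'): match length 0
  offset=2 (pos 4, char 'c'): match length 0
  offset=3 (pos 3, char 'a'): match length 0
  offset=4 (pos 2, char 'a'): match length 0
  offset=5 (pos 1, char 'e'): match length 2
  offset=6 (pos 0, char 'a'): match length 0
Longest match has length 2 at offset 5.
next_char = character at position 6 + 2 = 8 -> 'c'

Best match: offset=5, length=2 (matching 'ea' starting at position 1)
LZ77 triple: (5, 2, 'c')


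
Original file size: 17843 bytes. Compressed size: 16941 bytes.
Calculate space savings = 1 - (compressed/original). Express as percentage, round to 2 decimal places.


ratio = compressed/original = 16941/17843 = 0.949448
savings = 1 - ratio = 1 - 0.949448 = 0.050552
as a percentage: 0.050552 * 100 = 5.06%

Space savings = 1 - 16941/17843 = 5.06%


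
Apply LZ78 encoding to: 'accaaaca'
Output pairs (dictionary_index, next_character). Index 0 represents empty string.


LZ78 encoding steps:
Dictionary: {0: ''}
Step 1: w='' (idx 0), next='a' -> output (0, 'a'), add 'a' as idx 1
Step 2: w='' (idx 0), next='c' -> output (0, 'c'), add 'c' as idx 2
Step 3: w='c' (idx 2), next='a' -> output (2, 'a'), add 'ca' as idx 3
Step 4: w='a' (idx 1), next='a' -> output (1, 'a'), add 'aa' as idx 4
Step 5: w='ca' (idx 3), end of input -> output (3, '')


Encoded: [(0, 'a'), (0, 'c'), (2, 'a'), (1, 'a'), (3, '')]


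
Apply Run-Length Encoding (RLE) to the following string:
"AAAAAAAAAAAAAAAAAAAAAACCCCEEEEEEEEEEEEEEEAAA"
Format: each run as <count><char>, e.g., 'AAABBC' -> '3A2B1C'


Scanning runs left to right:
  i=0: run of 'A' x 22 -> '22A'
  i=22: run of 'C' x 4 -> '4C'
  i=26: run of 'E' x 15 -> '15E'
  i=41: run of 'A' x 3 -> '3A'

RLE = 22A4C15E3A


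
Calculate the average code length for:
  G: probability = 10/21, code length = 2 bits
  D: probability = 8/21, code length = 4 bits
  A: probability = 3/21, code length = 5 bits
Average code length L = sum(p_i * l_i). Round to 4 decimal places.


Weighted contributions p_i * l_i:
  G: (10/21) * 2 = 20/21
  D: (8/21) * 4 = 32/21
  A: (3/21) * 5 = 15/21
Sum = (20 + 32 + 15)/21 = 67/21

L = 67/21 = 3.1905 bits/symbol


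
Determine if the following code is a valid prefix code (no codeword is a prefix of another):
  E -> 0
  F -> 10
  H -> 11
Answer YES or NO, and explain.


Checking each pair (does one codeword prefix another?):
  E='0' vs F='10': no prefix
  E='0' vs H='11': no prefix
  F='10' vs E='0': no prefix
  F='10' vs H='11': no prefix
  H='11' vs E='0': no prefix
  H='11' vs F='10': no prefix
No violation found over all pairs.

YES -- this is a valid prefix code. No codeword is a prefix of any other codeword.


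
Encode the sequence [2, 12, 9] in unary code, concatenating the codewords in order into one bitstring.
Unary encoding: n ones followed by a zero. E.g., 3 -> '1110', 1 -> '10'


Encode each number as n ones followed by a terminating 0:
  2 -> 110 (3 bits)
  12 -> 1111111111110 (13 bits)
  9 -> 1111111110 (10 bits)
Total length = 3 + 13 + 10 = 26 bits.

Unary([2, 12, 9]) = 11011111111111101111111110 (26 bits)


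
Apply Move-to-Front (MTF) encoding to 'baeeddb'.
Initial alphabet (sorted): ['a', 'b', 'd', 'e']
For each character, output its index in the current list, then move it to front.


MTF encoding:
'b': index 1 in ['a', 'b', 'd', 'e'] -> ['b', 'a', 'd', 'e']
'a': index 1 in ['b', 'a', 'd', 'e'] -> ['a', 'b', 'd', 'e']
'e': index 3 in ['a', 'b', 'd', 'e'] -> ['e', 'a', 'b', 'd']
'e': index 0 in ['e', 'a', 'b', 'd'] -> ['e', 'a', 'b', 'd']
'd': index 3 in ['e', 'a', 'b', 'd'] -> ['d', 'e', 'a', 'b']
'd': index 0 in ['d', 'e', 'a', 'b'] -> ['d', 'e', 'a', 'b']
'b': index 3 in ['d', 'e', 'a', 'b'] -> ['b', 'd', 'e', 'a']


Output: [1, 1, 3, 0, 3, 0, 3]


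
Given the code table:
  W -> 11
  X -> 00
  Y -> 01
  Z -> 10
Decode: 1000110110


Decoding:
10 -> Z
00 -> X
11 -> W
01 -> Y
10 -> Z


Result: ZXWYZ


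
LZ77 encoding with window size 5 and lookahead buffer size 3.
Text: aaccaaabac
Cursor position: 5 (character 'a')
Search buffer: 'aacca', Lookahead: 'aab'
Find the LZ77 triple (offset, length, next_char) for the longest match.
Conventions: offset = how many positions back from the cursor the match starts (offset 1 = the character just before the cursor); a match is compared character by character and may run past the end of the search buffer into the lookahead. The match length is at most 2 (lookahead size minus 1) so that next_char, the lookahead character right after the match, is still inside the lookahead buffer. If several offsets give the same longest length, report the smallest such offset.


Try each offset into the search buffer:
  offset=1 (pos 4, char 'a'): match length 2
  offset=2 (pos 3, char 'c'): match length 0
  offset=3 (pos 2, char 'c'): match length 0
  offset=4 (pos 1, char 'a'): match length 1
  offset=5 (pos 0, char 'a'): match length 2
Longest match has length 2, found at offsets 1, 5; take the smallest, offset 1.
next_char = character at position 5 + 2 = 7 -> 'b'

Best match: offset=1, length=2 (matching 'aa' starting at position 4)
LZ77 triple: (1, 2, 'b')


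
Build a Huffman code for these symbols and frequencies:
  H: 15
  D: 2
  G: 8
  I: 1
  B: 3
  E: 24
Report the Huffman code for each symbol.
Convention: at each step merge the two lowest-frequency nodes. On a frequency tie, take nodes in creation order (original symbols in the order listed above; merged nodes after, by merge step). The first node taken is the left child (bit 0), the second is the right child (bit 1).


Huffman tree construction:
Step 1: Merge I(1) + D(2) = 3
Step 2: Merge B(3) + (I+D)(3) = 6
Step 3: Merge (B+(I+D))(6) + G(8) = 14
Step 4: Merge ((B+(I+D))+G)(14) + H(15) = 29
Step 5: Merge E(24) + (((B+(I+D))+G)+H)(29) = 53
Read each symbol's code off the tree from the root (left child = 0, right child = 1).

Codes:
  H: 11 (length 2)
  D: 10011 (length 5)
  G: 101 (length 3)
  I: 10010 (length 5)
  B: 1000 (length 4)
  E: 0 (length 1)
Average code length: 105/53 = 1.9811 bits/symbol


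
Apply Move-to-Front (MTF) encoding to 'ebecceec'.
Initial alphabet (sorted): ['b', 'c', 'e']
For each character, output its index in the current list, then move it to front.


MTF encoding:
'e': index 2 in ['b', 'c', 'e'] -> ['e', 'b', 'c']
'b': index 1 in ['e', 'b', 'c'] -> ['b', 'e', 'c']
'e': index 1 in ['b', 'e', 'c'] -> ['e', 'b', 'c']
'c': index 2 in ['e', 'b', 'c'] -> ['c', 'e', 'b']
'c': index 0 in ['c', 'e', 'b'] -> ['c', 'e', 'b']
'e': index 1 in ['c', 'e', 'b'] -> ['e', 'c', 'b']
'e': index 0 in ['e', 'c', 'b'] -> ['e', 'c', 'b']
'c': index 1 in ['e', 'c', 'b'] -> ['c', 'e', 'b']


Output: [2, 1, 1, 2, 0, 1, 0, 1]


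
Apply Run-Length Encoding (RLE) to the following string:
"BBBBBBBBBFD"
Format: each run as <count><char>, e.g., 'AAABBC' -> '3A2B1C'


Scanning runs left to right:
  i=0: run of 'B' x 9 -> '9B'
  i=9: run of 'F' x 1 -> '1F'
  i=10: run of 'D' x 1 -> '1D'

RLE = 9B1F1D


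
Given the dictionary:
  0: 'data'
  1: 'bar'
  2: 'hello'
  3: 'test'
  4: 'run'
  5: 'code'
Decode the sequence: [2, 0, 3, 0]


Look up each index in the dictionary:
  2 -> 'hello'
  0 -> 'data'
  3 -> 'test'
  0 -> 'data'

Decoded: "hello data test data"


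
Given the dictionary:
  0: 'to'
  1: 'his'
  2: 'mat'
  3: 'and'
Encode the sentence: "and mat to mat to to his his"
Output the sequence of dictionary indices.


Look up each word in the dictionary:
  'and' -> 3
  'mat' -> 2
  'to' -> 0
  'mat' -> 2
  'to' -> 0
  'to' -> 0
  'his' -> 1
  'his' -> 1

Encoded: [3, 2, 0, 2, 0, 0, 1, 1]


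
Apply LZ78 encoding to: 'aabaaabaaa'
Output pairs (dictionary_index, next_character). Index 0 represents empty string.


LZ78 encoding steps:
Dictionary: {0: ''}
Step 1: w='' (idx 0), next='a' -> output (0, 'a'), add 'a' as idx 1
Step 2: w='a' (idx 1), next='b' -> output (1, 'b'), add 'ab' as idx 2
Step 3: w='a' (idx 1), next='a' -> output (1, 'a'), add 'aa' as idx 3
Step 4: w='ab' (idx 2), next='a' -> output (2, 'a'), add 'aba' as idx 4
Step 5: w='aa' (idx 3), end of input -> output (3, '')


Encoded: [(0, 'a'), (1, 'b'), (1, 'a'), (2, 'a'), (3, '')]


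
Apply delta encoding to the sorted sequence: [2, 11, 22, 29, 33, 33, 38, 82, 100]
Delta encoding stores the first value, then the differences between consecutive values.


First value: 2
Deltas:
  11 - 2 = 9
  22 - 11 = 11
  29 - 22 = 7
  33 - 29 = 4
  33 - 33 = 0
  38 - 33 = 5
  82 - 38 = 44
  100 - 82 = 18


Delta encoded: [2, 9, 11, 7, 4, 0, 5, 44, 18]


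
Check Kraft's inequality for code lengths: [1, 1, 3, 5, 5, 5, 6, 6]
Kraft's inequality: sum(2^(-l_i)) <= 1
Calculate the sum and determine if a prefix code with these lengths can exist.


Sum = 2^(-1) + 2^(-1) + 2^(-3) + 2^(-5) + 2^(-5) + 2^(-5) + 2^(-6) + 2^(-6)
    = 0.5 + 0.5 + 0.125 + 0.03125 + 0.03125 + 0.03125 + 0.015625 + 0.015625
    = 80/64 = 1.25
Since 1.25 > 1, Kraft's inequality is NOT satisfied.
A prefix code with these lengths CANNOT exist.

Kraft sum = 1.25. Not satisfied.


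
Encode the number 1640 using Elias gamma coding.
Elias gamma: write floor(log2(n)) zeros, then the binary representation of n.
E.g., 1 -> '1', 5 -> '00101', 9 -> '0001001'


num_bits = floor(log2(1640)) + 1 = 11
leading_zeros = num_bits - 1 = 10
binary(1640) = 11001101000

Elias gamma(1640) = '0000000000' + '11001101000' = 000000000011001101000 (21 bits)


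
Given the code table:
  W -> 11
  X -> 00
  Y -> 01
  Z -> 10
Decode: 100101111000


Decoding:
10 -> Z
01 -> Y
01 -> Y
11 -> W
10 -> Z
00 -> X


Result: ZYYWZX


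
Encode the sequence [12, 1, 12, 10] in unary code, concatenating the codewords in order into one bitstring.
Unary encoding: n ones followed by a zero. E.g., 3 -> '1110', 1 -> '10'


Encode each number as n ones followed by a terminating 0:
  12 -> 1111111111110 (13 bits)
  1 -> 10 (2 bits)
  12 -> 1111111111110 (13 bits)
  10 -> 11111111110 (11 bits)
Total length = 13 + 2 + 13 + 11 = 39 bits.

Unary([12, 1, 12, 10]) = 111111111111010111111111111011111111110 (39 bits)


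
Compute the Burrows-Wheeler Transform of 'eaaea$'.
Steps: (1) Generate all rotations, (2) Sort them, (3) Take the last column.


Rotations (sorted):
  0: $eaaea -> last char: a
  1: a$eaae -> last char: e
  2: aaea$e -> last char: e
  3: aea$ea -> last char: a
  4: ea$eaa -> last char: a
  5: eaaea$ -> last char: $


BWT = aeeaa$


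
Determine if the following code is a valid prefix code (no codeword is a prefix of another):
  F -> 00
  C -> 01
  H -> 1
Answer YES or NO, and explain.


Checking each pair (does one codeword prefix another?):
  F='00' vs C='01': no prefix
  F='00' vs H='1': no prefix
  C='01' vs F='00': no prefix
  C='01' vs H='1': no prefix
  H='1' vs F='00': no prefix
  H='1' vs C='01': no prefix
No violation found over all pairs.

YES -- this is a valid prefix code. No codeword is a prefix of any other codeword.


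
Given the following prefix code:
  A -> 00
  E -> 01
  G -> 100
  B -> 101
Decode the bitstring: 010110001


Decoding step by step:
Bits 01 -> E
Bits 01 -> E
Bits 100 -> G
Bits 01 -> E


Decoded message: EEGE


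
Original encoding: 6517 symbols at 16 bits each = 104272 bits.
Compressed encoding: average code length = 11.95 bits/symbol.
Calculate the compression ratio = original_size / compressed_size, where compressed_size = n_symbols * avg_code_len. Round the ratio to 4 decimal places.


original_size = n_symbols * orig_bits = 6517 * 16 = 104272 bits
compressed_size = n_symbols * avg_code_len = 6517 * 11.95 = 77878.15 bits
ratio = original_size / compressed_size = 104272 / 77878.15 = 1.3389

Compression ratio = 1.3389


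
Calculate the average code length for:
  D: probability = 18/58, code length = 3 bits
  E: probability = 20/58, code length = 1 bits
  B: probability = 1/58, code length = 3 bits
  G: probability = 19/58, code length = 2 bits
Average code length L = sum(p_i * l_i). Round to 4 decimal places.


Weighted contributions p_i * l_i:
  D: (18/58) * 3 = 54/58
  E: (20/58) * 1 = 20/58
  B: (1/58) * 3 = 3/58
  G: (19/58) * 2 = 38/58
Sum = (54 + 20 + 3 + 38)/58 = 115/58

L = 115/58 = 1.9828 bits/symbol


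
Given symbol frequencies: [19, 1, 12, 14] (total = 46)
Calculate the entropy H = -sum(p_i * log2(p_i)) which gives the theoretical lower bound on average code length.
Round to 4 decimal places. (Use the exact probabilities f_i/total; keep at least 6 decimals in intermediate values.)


Per-symbol terms -p_i * log2(p_i) with p_i = f_i/46:
  p = 19/46 = 0.413043: log2(p) = -1.275634, -p*log2(p) = 0.526892
  p = 1/46 = 0.021739: log2(p) = -5.523562, -p*log2(p) = 0.120077
  p = 12/46 = 0.260870: log2(p) = -1.938599, -p*log2(p) = 0.505722
  p = 14/46 = 0.304348: log2(p) = -1.716207, -p*log2(p) = 0.522324
H = 0.526892 + 0.120077 + 0.505722 + 0.522324 = 1.675015

H = 1.675 bits/symbol


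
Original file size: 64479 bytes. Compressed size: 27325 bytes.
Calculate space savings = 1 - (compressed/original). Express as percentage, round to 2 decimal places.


ratio = compressed/original = 27325/64479 = 0.423781
savings = 1 - ratio = 1 - 0.423781 = 0.576219
as a percentage: 0.576219 * 100 = 57.62%

Space savings = 1 - 27325/64479 = 57.62%


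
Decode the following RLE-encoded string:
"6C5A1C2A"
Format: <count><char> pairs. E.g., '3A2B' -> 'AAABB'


Expanding each <count><char> pair:
  6C -> 'CCCCCC'
  5A -> 'AAAAA'
  1C -> 'C'
  2A -> 'AA'

Decoded = CCCCCCAAAAACAA


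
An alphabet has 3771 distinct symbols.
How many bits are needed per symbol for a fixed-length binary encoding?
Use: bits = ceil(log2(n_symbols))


log2(3771) = 11.8807
Bracket: 2^11 = 2048 < 3771 <= 2^12 = 4096
So ceil(log2(3771)) = 12

bits = ceil(log2(3771)) = ceil(11.8807) = 12 bits


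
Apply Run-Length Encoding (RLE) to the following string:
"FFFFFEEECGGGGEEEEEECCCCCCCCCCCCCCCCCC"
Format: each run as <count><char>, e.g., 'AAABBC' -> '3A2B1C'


Scanning runs left to right:
  i=0: run of 'F' x 5 -> '5F'
  i=5: run of 'E' x 3 -> '3E'
  i=8: run of 'C' x 1 -> '1C'
  i=9: run of 'G' x 4 -> '4G'
  i=13: run of 'E' x 6 -> '6E'
  i=19: run of 'C' x 18 -> '18C'

RLE = 5F3E1C4G6E18C


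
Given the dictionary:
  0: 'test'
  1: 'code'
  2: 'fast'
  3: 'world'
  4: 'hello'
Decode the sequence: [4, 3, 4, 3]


Look up each index in the dictionary:
  4 -> 'hello'
  3 -> 'world'
  4 -> 'hello'
  3 -> 'world'

Decoded: "hello world hello world"


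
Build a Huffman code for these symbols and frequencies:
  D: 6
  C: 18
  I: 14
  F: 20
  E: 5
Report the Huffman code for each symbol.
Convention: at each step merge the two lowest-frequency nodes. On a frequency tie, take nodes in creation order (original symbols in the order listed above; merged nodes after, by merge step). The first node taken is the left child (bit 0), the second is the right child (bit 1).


Huffman tree construction:
Step 1: Merge E(5) + D(6) = 11
Step 2: Merge (E+D)(11) + I(14) = 25
Step 3: Merge C(18) + F(20) = 38
Step 4: Merge ((E+D)+I)(25) + (C+F)(38) = 63
Read each symbol's code off the tree from the root (left child = 0, right child = 1).

Codes:
  D: 001 (length 3)
  C: 10 (length 2)
  I: 01 (length 2)
  F: 11 (length 2)
  E: 000 (length 3)
Average code length: 137/63 = 2.1746 bits/symbol


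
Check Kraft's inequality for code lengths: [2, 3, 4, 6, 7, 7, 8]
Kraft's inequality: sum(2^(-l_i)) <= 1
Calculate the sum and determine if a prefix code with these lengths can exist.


Sum = 2^(-2) + 2^(-3) + 2^(-4) + 2^(-6) + 2^(-7) + 2^(-7) + 2^(-8)
    = 0.25 + 0.125 + 0.0625 + 0.015625 + 0.0078125 + 0.0078125 + 0.00390625
    = 121/256 = 0.47265625
Since 0.47265625 <= 1, Kraft's inequality IS satisfied.
A prefix code with these lengths CAN exist.

Kraft sum = 0.47265625. Satisfied.


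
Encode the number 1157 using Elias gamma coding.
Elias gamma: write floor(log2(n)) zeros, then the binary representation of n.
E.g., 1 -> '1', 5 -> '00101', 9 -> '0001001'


num_bits = floor(log2(1157)) + 1 = 11
leading_zeros = num_bits - 1 = 10
binary(1157) = 10010000101

Elias gamma(1157) = '0000000000' + '10010000101' = 000000000010010000101 (21 bits)


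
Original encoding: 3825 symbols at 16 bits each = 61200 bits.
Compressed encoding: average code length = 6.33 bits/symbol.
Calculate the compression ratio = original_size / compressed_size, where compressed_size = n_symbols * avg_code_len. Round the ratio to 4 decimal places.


original_size = n_symbols * orig_bits = 3825 * 16 = 61200 bits
compressed_size = n_symbols * avg_code_len = 3825 * 6.33 = 24212.25 bits
ratio = original_size / compressed_size = 61200 / 24212.25 = 2.5276

Compression ratio = 2.5276


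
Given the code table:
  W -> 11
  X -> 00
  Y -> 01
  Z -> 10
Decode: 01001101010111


Decoding:
01 -> Y
00 -> X
11 -> W
01 -> Y
01 -> Y
01 -> Y
11 -> W


Result: YXWYYYW


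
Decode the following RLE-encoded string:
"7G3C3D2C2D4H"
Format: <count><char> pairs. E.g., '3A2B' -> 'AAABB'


Expanding each <count><char> pair:
  7G -> 'GGGGGGG'
  3C -> 'CCC'
  3D -> 'DDD'
  2C -> 'CC'
  2D -> 'DD'
  4H -> 'HHHH'

Decoded = GGGGGGGCCCDDDCCDDHHHH


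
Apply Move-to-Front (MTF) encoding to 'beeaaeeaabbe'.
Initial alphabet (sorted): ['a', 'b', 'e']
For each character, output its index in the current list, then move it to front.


MTF encoding:
'b': index 1 in ['a', 'b', 'e'] -> ['b', 'a', 'e']
'e': index 2 in ['b', 'a', 'e'] -> ['e', 'b', 'a']
'e': index 0 in ['e', 'b', 'a'] -> ['e', 'b', 'a']
'a': index 2 in ['e', 'b', 'a'] -> ['a', 'e', 'b']
'a': index 0 in ['a', 'e', 'b'] -> ['a', 'e', 'b']
'e': index 1 in ['a', 'e', 'b'] -> ['e', 'a', 'b']
'e': index 0 in ['e', 'a', 'b'] -> ['e', 'a', 'b']
'a': index 1 in ['e', 'a', 'b'] -> ['a', 'e', 'b']
'a': index 0 in ['a', 'e', 'b'] -> ['a', 'e', 'b']
'b': index 2 in ['a', 'e', 'b'] -> ['b', 'a', 'e']
'b': index 0 in ['b', 'a', 'e'] -> ['b', 'a', 'e']
'e': index 2 in ['b', 'a', 'e'] -> ['e', 'b', 'a']


Output: [1, 2, 0, 2, 0, 1, 0, 1, 0, 2, 0, 2]


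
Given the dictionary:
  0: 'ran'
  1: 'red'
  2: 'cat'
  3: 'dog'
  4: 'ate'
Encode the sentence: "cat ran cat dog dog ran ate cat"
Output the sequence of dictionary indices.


Look up each word in the dictionary:
  'cat' -> 2
  'ran' -> 0
  'cat' -> 2
  'dog' -> 3
  'dog' -> 3
  'ran' -> 0
  'ate' -> 4
  'cat' -> 2

Encoded: [2, 0, 2, 3, 3, 0, 4, 2]


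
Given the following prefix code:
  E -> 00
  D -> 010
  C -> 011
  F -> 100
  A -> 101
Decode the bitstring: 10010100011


Decoding step by step:
Bits 100 -> F
Bits 101 -> A
Bits 00 -> E
Bits 011 -> C


Decoded message: FAEC


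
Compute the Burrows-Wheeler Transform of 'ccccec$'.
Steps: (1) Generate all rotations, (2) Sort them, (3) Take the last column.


Rotations (sorted):
  0: $ccccec -> last char: c
  1: c$cccce -> last char: e
  2: ccccec$ -> last char: $
  3: cccec$c -> last char: c
  4: ccec$cc -> last char: c
  5: cec$ccc -> last char: c
  6: ec$cccc -> last char: c


BWT = ce$cccc


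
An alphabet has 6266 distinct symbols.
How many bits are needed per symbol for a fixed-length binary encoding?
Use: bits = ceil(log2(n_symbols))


log2(6266) = 12.6133
Bracket: 2^12 = 4096 < 6266 <= 2^13 = 8192
So ceil(log2(6266)) = 13

bits = ceil(log2(6266)) = ceil(12.6133) = 13 bits


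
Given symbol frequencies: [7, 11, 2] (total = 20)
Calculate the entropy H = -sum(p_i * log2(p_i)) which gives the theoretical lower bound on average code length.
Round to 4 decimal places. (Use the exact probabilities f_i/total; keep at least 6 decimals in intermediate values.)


Per-symbol terms -p_i * log2(p_i) with p_i = f_i/20:
  p = 7/20 = 0.350000: log2(p) = -1.514573, -p*log2(p) = 0.530101
  p = 11/20 = 0.550000: log2(p) = -0.862496, -p*log2(p) = 0.474373
  p = 2/20 = 0.100000: log2(p) = -3.321928, -p*log2(p) = 0.332193
H = 0.530101 + 0.474373 + 0.332193 = 1.336667

H = 1.3367 bits/symbol


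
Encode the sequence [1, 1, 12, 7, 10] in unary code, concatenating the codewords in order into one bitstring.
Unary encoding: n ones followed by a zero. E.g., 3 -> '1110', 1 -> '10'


Encode each number as n ones followed by a terminating 0:
  1 -> 10 (2 bits)
  1 -> 10 (2 bits)
  12 -> 1111111111110 (13 bits)
  7 -> 11111110 (8 bits)
  10 -> 11111111110 (11 bits)
Total length = 2 + 2 + 13 + 8 + 11 = 36 bits.

Unary([1, 1, 12, 7, 10]) = 101011111111111101111111011111111110 (36 bits)


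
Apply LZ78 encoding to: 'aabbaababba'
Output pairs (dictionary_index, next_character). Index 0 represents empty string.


LZ78 encoding steps:
Dictionary: {0: ''}
Step 1: w='' (idx 0), next='a' -> output (0, 'a'), add 'a' as idx 1
Step 2: w='a' (idx 1), next='b' -> output (1, 'b'), add 'ab' as idx 2
Step 3: w='' (idx 0), next='b' -> output (0, 'b'), add 'b' as idx 3
Step 4: w='a' (idx 1), next='a' -> output (1, 'a'), add 'aa' as idx 4
Step 5: w='b' (idx 3), next='a' -> output (3, 'a'), add 'ba' as idx 5
Step 6: w='b' (idx 3), next='b' -> output (3, 'b'), add 'bb' as idx 6
Step 7: w='a' (idx 1), end of input -> output (1, '')


Encoded: [(0, 'a'), (1, 'b'), (0, 'b'), (1, 'a'), (3, 'a'), (3, 'b'), (1, '')]


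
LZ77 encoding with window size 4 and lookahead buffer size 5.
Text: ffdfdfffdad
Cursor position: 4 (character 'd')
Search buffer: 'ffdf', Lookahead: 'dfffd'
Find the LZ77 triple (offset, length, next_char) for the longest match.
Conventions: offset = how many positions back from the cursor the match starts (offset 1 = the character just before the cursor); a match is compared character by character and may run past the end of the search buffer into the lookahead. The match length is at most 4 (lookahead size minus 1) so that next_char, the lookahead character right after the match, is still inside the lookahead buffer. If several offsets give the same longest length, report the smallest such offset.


Try each offset into the search buffer:
  offset=1 (pos 3, char 'f'): match length 0
  offset=2 (pos 2, char 'd'): match length 2
  offset=3 (pos 1, char 'f'): match length 0
  offset=4 (pos 0, char 'f'): match length 0
Longest match has length 2 at offset 2.
next_char = character at position 4 + 2 = 6 -> 'f'

Best match: offset=2, length=2 (matching 'df' starting at position 2)
LZ77 triple: (2, 2, 'f')


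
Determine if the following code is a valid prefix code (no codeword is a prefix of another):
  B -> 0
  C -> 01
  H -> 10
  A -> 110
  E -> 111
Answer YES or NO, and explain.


Checking each pair (does one codeword prefix another?):
  B='0' vs C='01': prefix -- VIOLATION

NO -- this is NOT a valid prefix code. B (0) is a prefix of C (01).


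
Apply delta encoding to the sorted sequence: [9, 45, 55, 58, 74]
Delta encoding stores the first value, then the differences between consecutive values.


First value: 9
Deltas:
  45 - 9 = 36
  55 - 45 = 10
  58 - 55 = 3
  74 - 58 = 16


Delta encoded: [9, 36, 10, 3, 16]


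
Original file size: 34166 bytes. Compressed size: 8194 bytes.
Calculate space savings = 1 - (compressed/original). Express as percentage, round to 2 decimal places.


ratio = compressed/original = 8194/34166 = 0.239829
savings = 1 - ratio = 1 - 0.239829 = 0.760171
as a percentage: 0.760171 * 100 = 76.02%

Space savings = 1 - 8194/34166 = 76.02%


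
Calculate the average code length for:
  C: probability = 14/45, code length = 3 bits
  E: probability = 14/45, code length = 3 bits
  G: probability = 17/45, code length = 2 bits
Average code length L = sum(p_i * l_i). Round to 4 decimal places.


Weighted contributions p_i * l_i:
  C: (14/45) * 3 = 42/45
  E: (14/45) * 3 = 42/45
  G: (17/45) * 2 = 34/45
Sum = (42 + 42 + 34)/45 = 118/45

L = 118/45 = 2.6222 bits/symbol


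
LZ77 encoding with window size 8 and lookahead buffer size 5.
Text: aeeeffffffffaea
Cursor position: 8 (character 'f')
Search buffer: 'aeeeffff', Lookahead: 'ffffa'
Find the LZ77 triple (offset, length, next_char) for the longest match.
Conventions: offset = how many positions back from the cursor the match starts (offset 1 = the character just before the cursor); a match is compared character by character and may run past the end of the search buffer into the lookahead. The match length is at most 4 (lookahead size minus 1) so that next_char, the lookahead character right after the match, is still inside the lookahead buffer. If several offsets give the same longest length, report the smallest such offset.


Try each offset into the search buffer:
  offset=1 (pos 7, char 'f'): match length 4
  offset=2 (pos 6, char 'f'): match length 4
  offset=3 (pos 5, char 'f'): match length 4
  offset=4 (pos 4, char 'f'): match length 4
  offset=5 (pos 3, char 'e'): match length 0
  offset=6 (pos 2, char 'e'): match length 0
  offset=7 (pos 1, char 'e'): match length 0
  offset=8 (pos 0, char 'a'): match length 0
Longest match has length 4, found at offsets 1, 2, 3, 4; take the smallest, offset 1.
next_char = character at position 8 + 4 = 12 -> 'a'

Best match: offset=1, length=4 (matching 'ffff' starting at position 7)
LZ77 triple: (1, 4, 'a')
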